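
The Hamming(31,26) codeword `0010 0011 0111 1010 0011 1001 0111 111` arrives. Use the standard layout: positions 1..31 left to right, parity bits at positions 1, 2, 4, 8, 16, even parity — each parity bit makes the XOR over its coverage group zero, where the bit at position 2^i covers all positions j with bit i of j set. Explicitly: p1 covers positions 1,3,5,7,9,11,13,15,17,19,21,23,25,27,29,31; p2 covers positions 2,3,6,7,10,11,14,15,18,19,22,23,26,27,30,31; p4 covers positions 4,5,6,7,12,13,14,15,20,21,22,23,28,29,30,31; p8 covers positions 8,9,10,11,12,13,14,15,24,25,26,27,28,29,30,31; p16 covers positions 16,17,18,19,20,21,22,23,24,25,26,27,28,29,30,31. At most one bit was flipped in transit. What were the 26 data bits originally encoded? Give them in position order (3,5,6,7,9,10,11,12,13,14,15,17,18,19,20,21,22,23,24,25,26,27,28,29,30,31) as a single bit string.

s1: b1⊕b3⊕b5⊕b7⊕b9⊕b11⊕b13⊕b15⊕b17⊕b19⊕b21⊕b23⊕b25⊕b27⊕b29⊕b31 = 0⊕1⊕0⊕1⊕0⊕1⊕1⊕1⊕0⊕1⊕1⊕0⊕0⊕1⊕1⊕1 = 0
s2: b2⊕b3⊕b6⊕b7⊕b10⊕b11⊕b14⊕b15⊕b18⊕b19⊕b22⊕b23⊕b26⊕b27⊕b30⊕b31 = 0⊕1⊕0⊕1⊕1⊕1⊕0⊕1⊕0⊕1⊕0⊕0⊕1⊕1⊕1⊕1 = 0
s4: b4⊕b5⊕b6⊕b7⊕b12⊕b13⊕b14⊕b15⊕b20⊕b21⊕b22⊕b23⊕b28⊕b29⊕b30⊕b31 = 0⊕0⊕0⊕1⊕1⊕1⊕0⊕1⊕1⊕1⊕0⊕0⊕1⊕1⊕1⊕1 = 0
s8: b8⊕b9⊕b10⊕b11⊕b12⊕b13⊕b14⊕b15⊕b24⊕b25⊕b26⊕b27⊕b28⊕b29⊕b30⊕b31 = 1⊕0⊕1⊕1⊕1⊕1⊕0⊕1⊕1⊕0⊕1⊕1⊕1⊕1⊕1⊕1 = 1
s16: b16⊕b17⊕b18⊕b19⊕b20⊕b21⊕b22⊕b23⊕b24⊕b25⊕b26⊕b27⊕b28⊕b29⊕b30⊕b31 = 0⊕0⊕0⊕1⊕1⊕1⊕0⊕0⊕1⊕0⊕1⊕1⊕1⊕1⊕1⊕1 = 0
Syndrome (s16...s1) = 01000 → position 8.
Flip bit 8: corrected codeword = 0010001001111010001110010111111
Data bits at positions 3,5,6,7,9,10,11,12,13,14,15,17,18,19,20,21,22,23,24,25,26,27,28,29,30,31: 10010111101001110010111111

10010111101001110010111111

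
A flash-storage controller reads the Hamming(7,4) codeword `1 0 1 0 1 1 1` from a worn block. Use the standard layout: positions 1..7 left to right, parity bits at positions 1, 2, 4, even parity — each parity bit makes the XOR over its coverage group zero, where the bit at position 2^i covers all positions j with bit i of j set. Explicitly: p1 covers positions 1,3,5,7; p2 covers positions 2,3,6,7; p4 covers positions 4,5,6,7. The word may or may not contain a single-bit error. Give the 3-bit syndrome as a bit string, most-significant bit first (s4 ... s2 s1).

110

s1: b1⊕b3⊕b5⊕b7 = 1⊕1⊕1⊕1 = 0
s2: b2⊕b3⊕b6⊕b7 = 0⊕1⊕1⊕1 = 1
s4: b4⊕b5⊕b6⊕b7 = 0⊕1⊕1⊕1 = 1
Syndrome (s4...s1) = 110 → position 6.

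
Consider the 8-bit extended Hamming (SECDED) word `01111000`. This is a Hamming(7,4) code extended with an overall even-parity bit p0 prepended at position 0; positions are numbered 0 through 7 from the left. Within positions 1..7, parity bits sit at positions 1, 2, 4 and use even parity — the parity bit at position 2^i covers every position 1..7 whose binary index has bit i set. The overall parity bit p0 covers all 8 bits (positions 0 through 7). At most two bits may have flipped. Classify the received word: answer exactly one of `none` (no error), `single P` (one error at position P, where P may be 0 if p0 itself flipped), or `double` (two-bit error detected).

s1: b1⊕b3⊕b5⊕b7 = 1⊕1⊕0⊕0 = 0
s2: b2⊕b3⊕b6⊕b7 = 1⊕1⊕0⊕0 = 0
s4: b4⊕b5⊕b6⊕b7 = 1⊕0⊕0⊕0 = 1
Syndrome (s4...s1) = 100 → position 4.
Overall parity (XOR of all 8 bits, including p0): 0⊕1⊕1⊕1⊕1⊕0⊕0⊕0 = 0
Overall=0, syndrome position=4 → double-bit error detected (uncorrectable).

double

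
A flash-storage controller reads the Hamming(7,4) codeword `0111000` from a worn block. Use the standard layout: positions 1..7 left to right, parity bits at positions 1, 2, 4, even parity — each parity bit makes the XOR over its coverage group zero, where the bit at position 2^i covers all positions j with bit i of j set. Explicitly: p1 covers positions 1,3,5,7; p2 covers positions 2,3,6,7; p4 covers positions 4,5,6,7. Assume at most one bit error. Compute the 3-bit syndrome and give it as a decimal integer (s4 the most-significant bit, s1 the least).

s1: b1⊕b3⊕b5⊕b7 = 0⊕1⊕0⊕0 = 1
s2: b2⊕b3⊕b6⊕b7 = 1⊕1⊕0⊕0 = 0
s4: b4⊕b5⊕b6⊕b7 = 1⊕0⊕0⊕0 = 1
Syndrome (s4...s1) = 101 → position 5.

5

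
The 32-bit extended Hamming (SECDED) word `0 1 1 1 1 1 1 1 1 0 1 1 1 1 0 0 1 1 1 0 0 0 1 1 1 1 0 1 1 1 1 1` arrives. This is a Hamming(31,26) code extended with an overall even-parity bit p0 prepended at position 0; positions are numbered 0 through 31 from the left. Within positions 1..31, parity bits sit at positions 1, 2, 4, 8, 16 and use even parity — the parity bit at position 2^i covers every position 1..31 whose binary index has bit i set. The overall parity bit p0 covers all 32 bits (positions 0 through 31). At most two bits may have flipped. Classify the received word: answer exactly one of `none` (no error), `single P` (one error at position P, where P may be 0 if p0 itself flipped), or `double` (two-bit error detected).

none

s1: b1⊕b3⊕b5⊕b7⊕b9⊕b11⊕b13⊕b15⊕b17⊕b19⊕b21⊕b23⊕b25⊕b27⊕b29⊕b31 = 1⊕1⊕1⊕1⊕0⊕1⊕1⊕0⊕1⊕0⊕0⊕1⊕1⊕1⊕1⊕1 = 0
s2: b2⊕b3⊕b6⊕b7⊕b10⊕b11⊕b14⊕b15⊕b18⊕b19⊕b22⊕b23⊕b26⊕b27⊕b30⊕b31 = 1⊕1⊕1⊕1⊕1⊕1⊕0⊕0⊕1⊕0⊕1⊕1⊕0⊕1⊕1⊕1 = 0
s4: b4⊕b5⊕b6⊕b7⊕b12⊕b13⊕b14⊕b15⊕b20⊕b21⊕b22⊕b23⊕b28⊕b29⊕b30⊕b31 = 1⊕1⊕1⊕1⊕1⊕1⊕0⊕0⊕0⊕0⊕1⊕1⊕1⊕1⊕1⊕1 = 0
s8: b8⊕b9⊕b10⊕b11⊕b12⊕b13⊕b14⊕b15⊕b24⊕b25⊕b26⊕b27⊕b28⊕b29⊕b30⊕b31 = 1⊕0⊕1⊕1⊕1⊕1⊕0⊕0⊕1⊕1⊕0⊕1⊕1⊕1⊕1⊕1 = 0
s16: b16⊕b17⊕b18⊕b19⊕b20⊕b21⊕b22⊕b23⊕b24⊕b25⊕b26⊕b27⊕b28⊕b29⊕b30⊕b31 = 1⊕1⊕1⊕0⊕0⊕0⊕1⊕1⊕1⊕1⊕0⊕1⊕1⊕1⊕1⊕1 = 0
Syndrome (s16...s1) = 00000 → position 0 (no error).
Overall parity (XOR of all 32 bits, including p0): 0⊕1⊕1⊕1⊕1⊕1⊕1⊕1⊕1⊕0⊕1⊕1⊕1⊕1⊕0⊕0⊕1⊕1⊕1⊕0⊕0⊕0⊕1⊕1⊕1⊕1⊕0⊕1⊕1⊕1⊕1⊕1 = 0
Overall=0, syndrome position=0 → no error.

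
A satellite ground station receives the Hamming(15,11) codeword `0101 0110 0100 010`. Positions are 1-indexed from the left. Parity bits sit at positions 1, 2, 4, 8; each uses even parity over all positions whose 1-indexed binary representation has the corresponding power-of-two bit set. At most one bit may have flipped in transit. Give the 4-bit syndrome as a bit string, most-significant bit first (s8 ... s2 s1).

0011

s1: b1⊕b3⊕b5⊕b7⊕b9⊕b11⊕b13⊕b15 = 0⊕0⊕0⊕1⊕0⊕0⊕0⊕0 = 1
s2: b2⊕b3⊕b6⊕b7⊕b10⊕b11⊕b14⊕b15 = 1⊕0⊕1⊕1⊕1⊕0⊕1⊕0 = 1
s4: b4⊕b5⊕b6⊕b7⊕b12⊕b13⊕b14⊕b15 = 1⊕0⊕1⊕1⊕0⊕0⊕1⊕0 = 0
s8: b8⊕b9⊕b10⊕b11⊕b12⊕b13⊕b14⊕b15 = 0⊕0⊕1⊕0⊕0⊕0⊕1⊕0 = 0
Syndrome (s8...s1) = 0011 → position 3.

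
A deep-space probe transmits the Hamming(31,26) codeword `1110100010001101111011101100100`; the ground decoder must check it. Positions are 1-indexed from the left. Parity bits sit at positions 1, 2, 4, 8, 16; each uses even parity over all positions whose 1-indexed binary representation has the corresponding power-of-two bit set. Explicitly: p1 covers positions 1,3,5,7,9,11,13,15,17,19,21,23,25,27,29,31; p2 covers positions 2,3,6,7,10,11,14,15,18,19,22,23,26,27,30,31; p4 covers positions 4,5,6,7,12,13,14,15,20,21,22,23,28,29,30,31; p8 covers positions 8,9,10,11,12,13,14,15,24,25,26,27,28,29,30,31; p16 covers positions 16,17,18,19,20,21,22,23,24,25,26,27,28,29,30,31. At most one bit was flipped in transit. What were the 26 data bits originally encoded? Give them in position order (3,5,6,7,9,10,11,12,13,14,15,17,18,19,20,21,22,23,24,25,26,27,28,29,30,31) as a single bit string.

10001000110111011101100100

s1: b1⊕b3⊕b5⊕b7⊕b9⊕b11⊕b13⊕b15⊕b17⊕b19⊕b21⊕b23⊕b25⊕b27⊕b29⊕b31 = 1⊕1⊕1⊕0⊕1⊕0⊕1⊕0⊕1⊕1⊕1⊕1⊕1⊕0⊕1⊕0 = 1
s2: b2⊕b3⊕b6⊕b7⊕b10⊕b11⊕b14⊕b15⊕b18⊕b19⊕b22⊕b23⊕b26⊕b27⊕b30⊕b31 = 1⊕1⊕0⊕0⊕0⊕0⊕1⊕0⊕1⊕1⊕1⊕1⊕1⊕0⊕0⊕0 = 0
s4: b4⊕b5⊕b6⊕b7⊕b12⊕b13⊕b14⊕b15⊕b20⊕b21⊕b22⊕b23⊕b28⊕b29⊕b30⊕b31 = 0⊕1⊕0⊕0⊕0⊕1⊕1⊕0⊕0⊕1⊕1⊕1⊕0⊕1⊕0⊕0 = 1
s8: b8⊕b9⊕b10⊕b11⊕b12⊕b13⊕b14⊕b15⊕b24⊕b25⊕b26⊕b27⊕b28⊕b29⊕b30⊕b31 = 0⊕1⊕0⊕0⊕0⊕1⊕1⊕0⊕0⊕1⊕1⊕0⊕0⊕1⊕0⊕0 = 0
s16: b16⊕b17⊕b18⊕b19⊕b20⊕b21⊕b22⊕b23⊕b24⊕b25⊕b26⊕b27⊕b28⊕b29⊕b30⊕b31 = 1⊕1⊕1⊕1⊕0⊕1⊕1⊕1⊕0⊕1⊕1⊕0⊕0⊕1⊕0⊕0 = 0
Syndrome (s16...s1) = 00101 → position 5.
Flip bit 5: corrected codeword = 1110000010001101111011101100100
Data bits at positions 3,5,6,7,9,10,11,12,13,14,15,17,18,19,20,21,22,23,24,25,26,27,28,29,30,31: 10001000110111011101100100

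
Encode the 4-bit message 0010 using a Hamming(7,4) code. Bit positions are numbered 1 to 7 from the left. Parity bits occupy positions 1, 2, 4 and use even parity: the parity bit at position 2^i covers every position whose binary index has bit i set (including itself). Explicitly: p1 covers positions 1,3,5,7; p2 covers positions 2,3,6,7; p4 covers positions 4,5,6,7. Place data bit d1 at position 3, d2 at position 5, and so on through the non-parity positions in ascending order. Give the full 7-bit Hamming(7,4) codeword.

0101010

Place data bits at non-power-of-two positions: b3=0, b5=0, b6=1, b7=0.
p1 = XOR of data positions {3,5,7} = 0⊕0⊕0 = 0
p2 = XOR of data positions {3,6,7} = 0⊕1⊕0 = 1
p4 = XOR of data positions {5,6,7} = 0⊕1⊕0 = 1
Codeword b1..b7 = 0101010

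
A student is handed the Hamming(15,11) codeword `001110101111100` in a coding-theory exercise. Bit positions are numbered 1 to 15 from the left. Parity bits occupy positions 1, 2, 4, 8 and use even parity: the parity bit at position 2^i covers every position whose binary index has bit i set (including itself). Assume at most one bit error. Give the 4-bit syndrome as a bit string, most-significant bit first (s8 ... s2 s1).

1100

s1: b1⊕b3⊕b5⊕b7⊕b9⊕b11⊕b13⊕b15 = 0⊕1⊕1⊕1⊕1⊕1⊕1⊕0 = 0
s2: b2⊕b3⊕b6⊕b7⊕b10⊕b11⊕b14⊕b15 = 0⊕1⊕0⊕1⊕1⊕1⊕0⊕0 = 0
s4: b4⊕b5⊕b6⊕b7⊕b12⊕b13⊕b14⊕b15 = 1⊕1⊕0⊕1⊕1⊕1⊕0⊕0 = 1
s8: b8⊕b9⊕b10⊕b11⊕b12⊕b13⊕b14⊕b15 = 0⊕1⊕1⊕1⊕1⊕1⊕0⊕0 = 1
Syndrome (s8...s1) = 1100 → position 12.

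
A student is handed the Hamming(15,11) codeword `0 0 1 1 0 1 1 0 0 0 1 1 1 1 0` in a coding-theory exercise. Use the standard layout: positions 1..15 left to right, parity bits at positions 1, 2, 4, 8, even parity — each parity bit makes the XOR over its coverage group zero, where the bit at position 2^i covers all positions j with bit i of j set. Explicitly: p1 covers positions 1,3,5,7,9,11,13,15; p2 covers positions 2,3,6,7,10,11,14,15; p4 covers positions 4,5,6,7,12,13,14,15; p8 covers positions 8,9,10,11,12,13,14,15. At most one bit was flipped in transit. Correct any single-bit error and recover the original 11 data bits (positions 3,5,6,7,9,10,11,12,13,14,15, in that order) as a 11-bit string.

10110011110

s1: b1⊕b3⊕b5⊕b7⊕b9⊕b11⊕b13⊕b15 = 0⊕1⊕0⊕1⊕0⊕1⊕1⊕0 = 0
s2: b2⊕b3⊕b6⊕b7⊕b10⊕b11⊕b14⊕b15 = 0⊕1⊕1⊕1⊕0⊕1⊕1⊕0 = 1
s4: b4⊕b5⊕b6⊕b7⊕b12⊕b13⊕b14⊕b15 = 1⊕0⊕1⊕1⊕1⊕1⊕1⊕0 = 0
s8: b8⊕b9⊕b10⊕b11⊕b12⊕b13⊕b14⊕b15 = 0⊕0⊕0⊕1⊕1⊕1⊕1⊕0 = 0
Syndrome (s8...s1) = 0010 → position 2.
Flip bit 2: corrected codeword = 011101100011110
Data bits at positions 3,5,6,7,9,10,11,12,13,14,15: 10110011110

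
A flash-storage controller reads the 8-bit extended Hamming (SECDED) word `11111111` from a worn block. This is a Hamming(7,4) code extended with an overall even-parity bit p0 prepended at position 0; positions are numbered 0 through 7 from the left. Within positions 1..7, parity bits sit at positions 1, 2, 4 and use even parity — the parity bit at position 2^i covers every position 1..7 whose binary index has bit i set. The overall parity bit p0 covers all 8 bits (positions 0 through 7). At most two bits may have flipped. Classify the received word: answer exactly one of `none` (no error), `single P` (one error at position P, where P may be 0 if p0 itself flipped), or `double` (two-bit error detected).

none

s1: b1⊕b3⊕b5⊕b7 = 1⊕1⊕1⊕1 = 0
s2: b2⊕b3⊕b6⊕b7 = 1⊕1⊕1⊕1 = 0
s4: b4⊕b5⊕b6⊕b7 = 1⊕1⊕1⊕1 = 0
Syndrome (s4...s1) = 000 → position 0 (no error).
Overall parity (XOR of all 8 bits, including p0): 1⊕1⊕1⊕1⊕1⊕1⊕1⊕1 = 0
Overall=0, syndrome position=0 → no error.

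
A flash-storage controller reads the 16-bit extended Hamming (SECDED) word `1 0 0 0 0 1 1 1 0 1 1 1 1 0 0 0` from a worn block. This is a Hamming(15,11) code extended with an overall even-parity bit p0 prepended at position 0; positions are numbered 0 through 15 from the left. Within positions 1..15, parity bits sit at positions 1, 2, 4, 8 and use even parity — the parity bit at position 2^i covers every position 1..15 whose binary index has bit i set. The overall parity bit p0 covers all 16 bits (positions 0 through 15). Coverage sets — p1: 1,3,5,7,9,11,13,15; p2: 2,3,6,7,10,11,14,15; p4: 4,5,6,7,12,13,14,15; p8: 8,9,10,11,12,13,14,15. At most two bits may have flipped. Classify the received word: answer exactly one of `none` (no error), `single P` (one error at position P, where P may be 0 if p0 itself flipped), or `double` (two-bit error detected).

none

s1: b1⊕b3⊕b5⊕b7⊕b9⊕b11⊕b13⊕b15 = 0⊕0⊕1⊕1⊕1⊕1⊕0⊕0 = 0
s2: b2⊕b3⊕b6⊕b7⊕b10⊕b11⊕b14⊕b15 = 0⊕0⊕1⊕1⊕1⊕1⊕0⊕0 = 0
s4: b4⊕b5⊕b6⊕b7⊕b12⊕b13⊕b14⊕b15 = 0⊕1⊕1⊕1⊕1⊕0⊕0⊕0 = 0
s8: b8⊕b9⊕b10⊕b11⊕b12⊕b13⊕b14⊕b15 = 0⊕1⊕1⊕1⊕1⊕0⊕0⊕0 = 0
Syndrome (s8...s1) = 0000 → position 0 (no error).
Overall parity (XOR of all 16 bits, including p0): 1⊕0⊕0⊕0⊕0⊕1⊕1⊕1⊕0⊕1⊕1⊕1⊕1⊕0⊕0⊕0 = 0
Overall=0, syndrome position=0 → no error.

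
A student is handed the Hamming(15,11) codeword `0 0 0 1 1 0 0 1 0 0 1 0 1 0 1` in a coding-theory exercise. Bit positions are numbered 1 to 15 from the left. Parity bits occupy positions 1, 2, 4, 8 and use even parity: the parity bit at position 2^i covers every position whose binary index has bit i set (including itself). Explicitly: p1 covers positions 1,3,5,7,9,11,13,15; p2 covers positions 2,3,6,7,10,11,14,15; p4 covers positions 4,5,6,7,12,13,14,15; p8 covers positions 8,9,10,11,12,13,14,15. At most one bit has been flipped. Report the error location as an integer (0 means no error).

0

s1: b1⊕b3⊕b5⊕b7⊕b9⊕b11⊕b13⊕b15 = 0⊕0⊕1⊕0⊕0⊕1⊕1⊕1 = 0
s2: b2⊕b3⊕b6⊕b7⊕b10⊕b11⊕b14⊕b15 = 0⊕0⊕0⊕0⊕0⊕1⊕0⊕1 = 0
s4: b4⊕b5⊕b6⊕b7⊕b12⊕b13⊕b14⊕b15 = 1⊕1⊕0⊕0⊕0⊕1⊕0⊕1 = 0
s8: b8⊕b9⊕b10⊕b11⊕b12⊕b13⊕b14⊕b15 = 1⊕0⊕0⊕1⊕0⊕1⊕0⊕1 = 0
Syndrome (s8...s1) = 0000 → position 0 (no error).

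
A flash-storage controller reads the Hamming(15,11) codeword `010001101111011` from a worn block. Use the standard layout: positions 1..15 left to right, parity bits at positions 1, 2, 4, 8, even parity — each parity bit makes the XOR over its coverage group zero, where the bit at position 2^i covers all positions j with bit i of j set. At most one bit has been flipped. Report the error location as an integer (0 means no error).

s1: b1⊕b3⊕b5⊕b7⊕b9⊕b11⊕b13⊕b15 = 0⊕0⊕0⊕1⊕1⊕1⊕0⊕1 = 0
s2: b2⊕b3⊕b6⊕b7⊕b10⊕b11⊕b14⊕b15 = 1⊕0⊕1⊕1⊕1⊕1⊕1⊕1 = 1
s4: b4⊕b5⊕b6⊕b7⊕b12⊕b13⊕b14⊕b15 = 0⊕0⊕1⊕1⊕1⊕0⊕1⊕1 = 1
s8: b8⊕b9⊕b10⊕b11⊕b12⊕b13⊕b14⊕b15 = 0⊕1⊕1⊕1⊕1⊕0⊕1⊕1 = 0
Syndrome (s8...s1) = 0110 → position 6.

6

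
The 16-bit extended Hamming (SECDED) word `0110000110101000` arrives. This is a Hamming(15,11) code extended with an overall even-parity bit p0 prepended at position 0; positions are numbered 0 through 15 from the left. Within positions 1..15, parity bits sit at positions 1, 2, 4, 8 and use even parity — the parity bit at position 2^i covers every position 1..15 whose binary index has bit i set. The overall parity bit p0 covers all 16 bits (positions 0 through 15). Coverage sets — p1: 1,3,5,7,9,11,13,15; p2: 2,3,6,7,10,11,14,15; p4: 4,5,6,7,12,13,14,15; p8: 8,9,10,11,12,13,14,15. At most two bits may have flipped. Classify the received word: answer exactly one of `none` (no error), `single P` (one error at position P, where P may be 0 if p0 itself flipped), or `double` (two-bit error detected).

s1: b1⊕b3⊕b5⊕b7⊕b9⊕b11⊕b13⊕b15 = 1⊕0⊕0⊕1⊕0⊕0⊕0⊕0 = 0
s2: b2⊕b3⊕b6⊕b7⊕b10⊕b11⊕b14⊕b15 = 1⊕0⊕0⊕1⊕1⊕0⊕0⊕0 = 1
s4: b4⊕b5⊕b6⊕b7⊕b12⊕b13⊕b14⊕b15 = 0⊕0⊕0⊕1⊕1⊕0⊕0⊕0 = 0
s8: b8⊕b9⊕b10⊕b11⊕b12⊕b13⊕b14⊕b15 = 1⊕0⊕1⊕0⊕1⊕0⊕0⊕0 = 1
Syndrome (s8...s1) = 1010 → position 10.
Overall parity (XOR of all 16 bits, including p0): 0⊕1⊕1⊕0⊕0⊕0⊕0⊕1⊕1⊕0⊕1⊕0⊕1⊕0⊕0⊕0 = 0
Overall=0, syndrome position=10 → double-bit error detected (uncorrectable).

double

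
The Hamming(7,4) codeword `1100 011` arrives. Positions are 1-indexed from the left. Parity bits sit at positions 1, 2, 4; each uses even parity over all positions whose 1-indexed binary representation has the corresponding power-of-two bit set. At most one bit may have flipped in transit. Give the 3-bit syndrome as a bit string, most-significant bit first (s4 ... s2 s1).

010

s1: b1⊕b3⊕b5⊕b7 = 1⊕0⊕0⊕1 = 0
s2: b2⊕b3⊕b6⊕b7 = 1⊕0⊕1⊕1 = 1
s4: b4⊕b5⊕b6⊕b7 = 0⊕0⊕1⊕1 = 0
Syndrome (s4...s1) = 010 → position 2.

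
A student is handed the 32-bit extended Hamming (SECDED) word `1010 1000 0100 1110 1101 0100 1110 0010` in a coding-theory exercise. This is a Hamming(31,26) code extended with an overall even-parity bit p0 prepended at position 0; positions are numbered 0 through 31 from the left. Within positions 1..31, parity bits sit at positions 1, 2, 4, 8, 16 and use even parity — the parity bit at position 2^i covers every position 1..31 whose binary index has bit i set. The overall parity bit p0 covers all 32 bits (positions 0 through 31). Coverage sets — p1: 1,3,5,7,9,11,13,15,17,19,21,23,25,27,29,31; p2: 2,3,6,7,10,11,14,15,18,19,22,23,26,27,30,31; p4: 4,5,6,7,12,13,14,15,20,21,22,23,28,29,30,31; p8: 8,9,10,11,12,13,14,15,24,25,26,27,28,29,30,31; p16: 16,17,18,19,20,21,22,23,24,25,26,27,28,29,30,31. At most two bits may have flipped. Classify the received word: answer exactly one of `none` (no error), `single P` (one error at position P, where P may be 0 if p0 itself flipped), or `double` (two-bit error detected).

single 2

s1: b1⊕b3⊕b5⊕b7⊕b9⊕b11⊕b13⊕b15⊕b17⊕b19⊕b21⊕b23⊕b25⊕b27⊕b29⊕b31 = 0⊕0⊕0⊕0⊕1⊕0⊕1⊕0⊕1⊕1⊕1⊕0⊕1⊕0⊕0⊕0 = 0
s2: b2⊕b3⊕b6⊕b7⊕b10⊕b11⊕b14⊕b15⊕b18⊕b19⊕b22⊕b23⊕b26⊕b27⊕b30⊕b31 = 1⊕0⊕0⊕0⊕0⊕0⊕1⊕0⊕0⊕1⊕0⊕0⊕1⊕0⊕1⊕0 = 1
s4: b4⊕b5⊕b6⊕b7⊕b12⊕b13⊕b14⊕b15⊕b20⊕b21⊕b22⊕b23⊕b28⊕b29⊕b30⊕b31 = 1⊕0⊕0⊕0⊕1⊕1⊕1⊕0⊕0⊕1⊕0⊕0⊕0⊕0⊕1⊕0 = 0
s8: b8⊕b9⊕b10⊕b11⊕b12⊕b13⊕b14⊕b15⊕b24⊕b25⊕b26⊕b27⊕b28⊕b29⊕b30⊕b31 = 0⊕1⊕0⊕0⊕1⊕1⊕1⊕0⊕1⊕1⊕1⊕0⊕0⊕0⊕1⊕0 = 0
s16: b16⊕b17⊕b18⊕b19⊕b20⊕b21⊕b22⊕b23⊕b24⊕b25⊕b26⊕b27⊕b28⊕b29⊕b30⊕b31 = 1⊕1⊕0⊕1⊕0⊕1⊕0⊕0⊕1⊕1⊕1⊕0⊕0⊕0⊕1⊕0 = 0
Syndrome (s16...s1) = 00010 → position 2.
Overall parity (XOR of all 32 bits, including p0): 1⊕0⊕1⊕0⊕1⊕0⊕0⊕0⊕0⊕1⊕0⊕0⊕1⊕1⊕1⊕0⊕1⊕1⊕0⊕1⊕0⊕1⊕0⊕0⊕1⊕1⊕1⊕0⊕0⊕0⊕1⊕0 = 1
Overall=1, syndrome position=2 → single-bit error at position 2.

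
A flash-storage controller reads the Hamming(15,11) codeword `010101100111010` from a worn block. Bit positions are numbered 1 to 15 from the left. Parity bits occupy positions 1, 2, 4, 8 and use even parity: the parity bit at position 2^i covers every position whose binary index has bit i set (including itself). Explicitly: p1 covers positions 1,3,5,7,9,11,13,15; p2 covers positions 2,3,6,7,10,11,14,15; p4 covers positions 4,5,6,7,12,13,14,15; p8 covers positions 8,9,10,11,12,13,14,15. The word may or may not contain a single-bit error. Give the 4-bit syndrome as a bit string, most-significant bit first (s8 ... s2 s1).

0100

s1: b1⊕b3⊕b5⊕b7⊕b9⊕b11⊕b13⊕b15 = 0⊕0⊕0⊕1⊕0⊕1⊕0⊕0 = 0
s2: b2⊕b3⊕b6⊕b7⊕b10⊕b11⊕b14⊕b15 = 1⊕0⊕1⊕1⊕1⊕1⊕1⊕0 = 0
s4: b4⊕b5⊕b6⊕b7⊕b12⊕b13⊕b14⊕b15 = 1⊕0⊕1⊕1⊕1⊕0⊕1⊕0 = 1
s8: b8⊕b9⊕b10⊕b11⊕b12⊕b13⊕b14⊕b15 = 0⊕0⊕1⊕1⊕1⊕0⊕1⊕0 = 0
Syndrome (s8...s1) = 0100 → position 4.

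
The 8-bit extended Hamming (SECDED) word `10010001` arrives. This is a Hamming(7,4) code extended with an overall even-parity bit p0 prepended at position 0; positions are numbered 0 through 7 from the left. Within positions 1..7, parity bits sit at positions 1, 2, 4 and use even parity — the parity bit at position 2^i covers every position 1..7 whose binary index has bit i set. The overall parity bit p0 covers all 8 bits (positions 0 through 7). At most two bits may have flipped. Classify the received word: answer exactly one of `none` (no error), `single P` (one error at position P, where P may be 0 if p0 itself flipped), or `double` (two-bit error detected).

single 4

s1: b1⊕b3⊕b5⊕b7 = 0⊕1⊕0⊕1 = 0
s2: b2⊕b3⊕b6⊕b7 = 0⊕1⊕0⊕1 = 0
s4: b4⊕b5⊕b6⊕b7 = 0⊕0⊕0⊕1 = 1
Syndrome (s4...s1) = 100 → position 4.
Overall parity (XOR of all 8 bits, including p0): 1⊕0⊕0⊕1⊕0⊕0⊕0⊕1 = 1
Overall=1, syndrome position=4 → single-bit error at position 4.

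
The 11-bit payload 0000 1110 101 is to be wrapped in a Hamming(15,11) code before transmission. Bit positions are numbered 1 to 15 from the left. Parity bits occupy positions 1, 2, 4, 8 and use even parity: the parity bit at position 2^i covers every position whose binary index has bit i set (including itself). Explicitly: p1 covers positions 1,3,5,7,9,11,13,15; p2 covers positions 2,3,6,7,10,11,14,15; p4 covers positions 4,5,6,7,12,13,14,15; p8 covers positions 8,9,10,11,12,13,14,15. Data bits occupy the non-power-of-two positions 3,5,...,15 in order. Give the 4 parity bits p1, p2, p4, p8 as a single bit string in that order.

0101

Place data bits at non-power-of-two positions: b3=0, b5=0, b6=0, b7=0, b9=1, b10=1, b11=1, b12=0, b13=1, b14=0, b15=1.
p1 = XOR of data positions {3,5,7,9,11,13,15} = 0⊕0⊕0⊕1⊕1⊕1⊕1 = 0
p2 = XOR of data positions {3,6,7,10,11,14,15} = 0⊕0⊕0⊕1⊕1⊕0⊕1 = 1
p4 = XOR of data positions {5,6,7,12,13,14,15} = 0⊕0⊕0⊕0⊕1⊕0⊕1 = 0
p8 = XOR of data positions {9,10,11,12,13,14,15} = 1⊕1⊕1⊕0⊕1⊕0⊕1 = 1
Parity bits p1,p2,p4,p8 = 0101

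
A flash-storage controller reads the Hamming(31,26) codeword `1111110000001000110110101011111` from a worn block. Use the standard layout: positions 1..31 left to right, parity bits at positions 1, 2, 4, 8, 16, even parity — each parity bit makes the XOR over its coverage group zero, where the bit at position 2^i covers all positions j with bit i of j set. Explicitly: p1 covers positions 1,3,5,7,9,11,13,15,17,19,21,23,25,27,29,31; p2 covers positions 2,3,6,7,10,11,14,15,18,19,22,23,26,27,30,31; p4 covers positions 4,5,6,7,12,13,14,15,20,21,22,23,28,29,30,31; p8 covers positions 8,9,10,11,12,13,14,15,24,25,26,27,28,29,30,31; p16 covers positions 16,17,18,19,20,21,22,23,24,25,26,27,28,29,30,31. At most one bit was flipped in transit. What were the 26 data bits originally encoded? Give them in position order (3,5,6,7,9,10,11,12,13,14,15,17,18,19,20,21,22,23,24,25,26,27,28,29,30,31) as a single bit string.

s1: b1⊕b3⊕b5⊕b7⊕b9⊕b11⊕b13⊕b15⊕b17⊕b19⊕b21⊕b23⊕b25⊕b27⊕b29⊕b31 = 1⊕1⊕1⊕0⊕0⊕0⊕1⊕0⊕1⊕0⊕1⊕1⊕1⊕1⊕1⊕1 = 1
s2: b2⊕b3⊕b6⊕b7⊕b10⊕b11⊕b14⊕b15⊕b18⊕b19⊕b22⊕b23⊕b26⊕b27⊕b30⊕b31 = 1⊕1⊕1⊕0⊕0⊕0⊕0⊕0⊕1⊕0⊕0⊕1⊕0⊕1⊕1⊕1 = 0
s4: b4⊕b5⊕b6⊕b7⊕b12⊕b13⊕b14⊕b15⊕b20⊕b21⊕b22⊕b23⊕b28⊕b29⊕b30⊕b31 = 1⊕1⊕1⊕0⊕0⊕1⊕0⊕0⊕1⊕1⊕0⊕1⊕1⊕1⊕1⊕1 = 1
s8: b8⊕b9⊕b10⊕b11⊕b12⊕b13⊕b14⊕b15⊕b24⊕b25⊕b26⊕b27⊕b28⊕b29⊕b30⊕b31 = 0⊕0⊕0⊕0⊕0⊕1⊕0⊕0⊕0⊕1⊕0⊕1⊕1⊕1⊕1⊕1 = 1
s16: b16⊕b17⊕b18⊕b19⊕b20⊕b21⊕b22⊕b23⊕b24⊕b25⊕b26⊕b27⊕b28⊕b29⊕b30⊕b31 = 0⊕1⊕1⊕0⊕1⊕1⊕0⊕1⊕0⊕1⊕0⊕1⊕1⊕1⊕1⊕1 = 1
Syndrome (s16...s1) = 11101 → position 29.
Flip bit 29: corrected codeword = 1111110000001000110110101011011
Data bits at positions 3,5,6,7,9,10,11,12,13,14,15,17,18,19,20,21,22,23,24,25,26,27,28,29,30,31: 11100000100110110101011011

11100000100110110101011011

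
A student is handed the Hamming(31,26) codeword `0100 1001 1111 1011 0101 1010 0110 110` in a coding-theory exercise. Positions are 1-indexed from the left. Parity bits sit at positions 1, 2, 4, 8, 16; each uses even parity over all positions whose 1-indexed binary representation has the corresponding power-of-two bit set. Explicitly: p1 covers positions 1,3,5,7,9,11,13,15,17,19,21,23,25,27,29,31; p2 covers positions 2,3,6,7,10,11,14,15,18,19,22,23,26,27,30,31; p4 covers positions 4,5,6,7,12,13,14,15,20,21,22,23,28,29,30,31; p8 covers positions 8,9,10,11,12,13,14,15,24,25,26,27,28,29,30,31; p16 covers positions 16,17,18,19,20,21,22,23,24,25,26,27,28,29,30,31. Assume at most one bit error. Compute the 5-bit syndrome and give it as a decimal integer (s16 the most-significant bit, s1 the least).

31

s1: b1⊕b3⊕b5⊕b7⊕b9⊕b11⊕b13⊕b15⊕b17⊕b19⊕b21⊕b23⊕b25⊕b27⊕b29⊕b31 = 0⊕0⊕1⊕0⊕1⊕1⊕1⊕1⊕0⊕0⊕1⊕1⊕0⊕1⊕1⊕0 = 1
s2: b2⊕b3⊕b6⊕b7⊕b10⊕b11⊕b14⊕b15⊕b18⊕b19⊕b22⊕b23⊕b26⊕b27⊕b30⊕b31 = 1⊕0⊕0⊕0⊕1⊕1⊕0⊕1⊕1⊕0⊕0⊕1⊕1⊕1⊕1⊕0 = 1
s4: b4⊕b5⊕b6⊕b7⊕b12⊕b13⊕b14⊕b15⊕b20⊕b21⊕b22⊕b23⊕b28⊕b29⊕b30⊕b31 = 0⊕1⊕0⊕0⊕1⊕1⊕0⊕1⊕1⊕1⊕0⊕1⊕0⊕1⊕1⊕0 = 1
s8: b8⊕b9⊕b10⊕b11⊕b12⊕b13⊕b14⊕b15⊕b24⊕b25⊕b26⊕b27⊕b28⊕b29⊕b30⊕b31 = 1⊕1⊕1⊕1⊕1⊕1⊕0⊕1⊕0⊕0⊕1⊕1⊕0⊕1⊕1⊕0 = 1
s16: b16⊕b17⊕b18⊕b19⊕b20⊕b21⊕b22⊕b23⊕b24⊕b25⊕b26⊕b27⊕b28⊕b29⊕b30⊕b31 = 1⊕0⊕1⊕0⊕1⊕1⊕0⊕1⊕0⊕0⊕1⊕1⊕0⊕1⊕1⊕0 = 1
Syndrome (s16...s1) = 11111 → position 31.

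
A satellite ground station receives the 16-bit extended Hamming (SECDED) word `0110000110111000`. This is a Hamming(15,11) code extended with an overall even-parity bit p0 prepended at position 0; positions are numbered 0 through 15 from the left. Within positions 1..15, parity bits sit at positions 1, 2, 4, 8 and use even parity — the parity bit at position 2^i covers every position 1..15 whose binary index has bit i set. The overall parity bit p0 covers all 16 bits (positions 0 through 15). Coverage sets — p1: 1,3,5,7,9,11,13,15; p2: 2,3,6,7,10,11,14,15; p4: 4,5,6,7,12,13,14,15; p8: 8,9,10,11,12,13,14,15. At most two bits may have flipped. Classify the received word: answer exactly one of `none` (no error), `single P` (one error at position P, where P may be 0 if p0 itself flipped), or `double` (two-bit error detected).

single 1

s1: b1⊕b3⊕b5⊕b7⊕b9⊕b11⊕b13⊕b15 = 1⊕0⊕0⊕1⊕0⊕1⊕0⊕0 = 1
s2: b2⊕b3⊕b6⊕b7⊕b10⊕b11⊕b14⊕b15 = 1⊕0⊕0⊕1⊕1⊕1⊕0⊕0 = 0
s4: b4⊕b5⊕b6⊕b7⊕b12⊕b13⊕b14⊕b15 = 0⊕0⊕0⊕1⊕1⊕0⊕0⊕0 = 0
s8: b8⊕b9⊕b10⊕b11⊕b12⊕b13⊕b14⊕b15 = 1⊕0⊕1⊕1⊕1⊕0⊕0⊕0 = 0
Syndrome (s8...s1) = 0001 → position 1.
Overall parity (XOR of all 16 bits, including p0): 0⊕1⊕1⊕0⊕0⊕0⊕0⊕1⊕1⊕0⊕1⊕1⊕1⊕0⊕0⊕0 = 1
Overall=1, syndrome position=1 → single-bit error at position 1.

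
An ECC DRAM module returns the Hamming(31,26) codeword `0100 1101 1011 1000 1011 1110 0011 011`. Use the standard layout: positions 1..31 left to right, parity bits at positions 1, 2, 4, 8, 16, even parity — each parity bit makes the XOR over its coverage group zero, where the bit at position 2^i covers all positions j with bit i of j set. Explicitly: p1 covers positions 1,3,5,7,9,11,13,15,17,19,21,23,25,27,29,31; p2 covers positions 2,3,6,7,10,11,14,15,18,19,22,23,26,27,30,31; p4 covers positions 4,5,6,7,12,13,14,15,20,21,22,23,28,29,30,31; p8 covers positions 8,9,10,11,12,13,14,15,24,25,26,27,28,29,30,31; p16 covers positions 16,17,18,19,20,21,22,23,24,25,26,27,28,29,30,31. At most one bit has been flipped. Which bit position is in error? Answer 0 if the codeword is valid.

14

s1: b1⊕b3⊕b5⊕b7⊕b9⊕b11⊕b13⊕b15⊕b17⊕b19⊕b21⊕b23⊕b25⊕b27⊕b29⊕b31 = 0⊕0⊕1⊕0⊕1⊕1⊕1⊕0⊕1⊕1⊕1⊕1⊕0⊕1⊕0⊕1 = 0
s2: b2⊕b3⊕b6⊕b7⊕b10⊕b11⊕b14⊕b15⊕b18⊕b19⊕b22⊕b23⊕b26⊕b27⊕b30⊕b31 = 1⊕0⊕1⊕0⊕0⊕1⊕0⊕0⊕0⊕1⊕1⊕1⊕0⊕1⊕1⊕1 = 1
s4: b4⊕b5⊕b6⊕b7⊕b12⊕b13⊕b14⊕b15⊕b20⊕b21⊕b22⊕b23⊕b28⊕b29⊕b30⊕b31 = 0⊕1⊕1⊕0⊕1⊕1⊕0⊕0⊕1⊕1⊕1⊕1⊕1⊕0⊕1⊕1 = 1
s8: b8⊕b9⊕b10⊕b11⊕b12⊕b13⊕b14⊕b15⊕b24⊕b25⊕b26⊕b27⊕b28⊕b29⊕b30⊕b31 = 1⊕1⊕0⊕1⊕1⊕1⊕0⊕0⊕0⊕0⊕0⊕1⊕1⊕0⊕1⊕1 = 1
s16: b16⊕b17⊕b18⊕b19⊕b20⊕b21⊕b22⊕b23⊕b24⊕b25⊕b26⊕b27⊕b28⊕b29⊕b30⊕b31 = 0⊕1⊕0⊕1⊕1⊕1⊕1⊕1⊕0⊕0⊕0⊕1⊕1⊕0⊕1⊕1 = 0
Syndrome (s16...s1) = 01110 → position 14.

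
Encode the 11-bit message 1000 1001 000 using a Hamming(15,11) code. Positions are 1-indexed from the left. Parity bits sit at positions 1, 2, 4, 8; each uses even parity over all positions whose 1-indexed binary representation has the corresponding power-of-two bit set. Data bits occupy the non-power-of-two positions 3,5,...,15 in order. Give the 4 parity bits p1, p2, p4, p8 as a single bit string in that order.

0110

Place data bits at non-power-of-two positions: b3=1, b5=0, b6=0, b7=0, b9=1, b10=0, b11=0, b12=1, b13=0, b14=0, b15=0.
p1 = XOR of data positions {3,5,7,9,11,13,15} = 1⊕0⊕0⊕1⊕0⊕0⊕0 = 0
p2 = XOR of data positions {3,6,7,10,11,14,15} = 1⊕0⊕0⊕0⊕0⊕0⊕0 = 1
p4 = XOR of data positions {5,6,7,12,13,14,15} = 0⊕0⊕0⊕1⊕0⊕0⊕0 = 1
p8 = XOR of data positions {9,10,11,12,13,14,15} = 1⊕0⊕0⊕1⊕0⊕0⊕0 = 0
Parity bits p1,p2,p4,p8 = 0110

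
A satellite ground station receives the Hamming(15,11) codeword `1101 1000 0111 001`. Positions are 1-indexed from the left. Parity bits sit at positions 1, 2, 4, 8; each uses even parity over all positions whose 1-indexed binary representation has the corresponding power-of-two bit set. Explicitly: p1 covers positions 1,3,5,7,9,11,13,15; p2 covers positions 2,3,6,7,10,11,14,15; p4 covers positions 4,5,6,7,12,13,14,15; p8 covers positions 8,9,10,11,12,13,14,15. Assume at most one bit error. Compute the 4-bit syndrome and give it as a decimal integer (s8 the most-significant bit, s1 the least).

s1: b1⊕b3⊕b5⊕b7⊕b9⊕b11⊕b13⊕b15 = 1⊕0⊕1⊕0⊕0⊕1⊕0⊕1 = 0
s2: b2⊕b3⊕b6⊕b7⊕b10⊕b11⊕b14⊕b15 = 1⊕0⊕0⊕0⊕1⊕1⊕0⊕1 = 0
s4: b4⊕b5⊕b6⊕b7⊕b12⊕b13⊕b14⊕b15 = 1⊕1⊕0⊕0⊕1⊕0⊕0⊕1 = 0
s8: b8⊕b9⊕b10⊕b11⊕b12⊕b13⊕b14⊕b15 = 0⊕0⊕1⊕1⊕1⊕0⊕0⊕1 = 0
Syndrome (s8...s1) = 0000 → position 0 (no error).

0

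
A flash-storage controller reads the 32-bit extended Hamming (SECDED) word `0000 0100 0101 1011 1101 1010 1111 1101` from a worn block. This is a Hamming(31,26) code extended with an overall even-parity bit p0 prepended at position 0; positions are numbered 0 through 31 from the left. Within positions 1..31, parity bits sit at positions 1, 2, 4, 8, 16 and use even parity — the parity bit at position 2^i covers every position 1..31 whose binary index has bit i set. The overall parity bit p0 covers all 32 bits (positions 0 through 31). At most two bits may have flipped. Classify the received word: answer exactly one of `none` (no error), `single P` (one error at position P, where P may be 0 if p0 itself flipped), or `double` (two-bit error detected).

double

s1: b1⊕b3⊕b5⊕b7⊕b9⊕b11⊕b13⊕b15⊕b17⊕b19⊕b21⊕b23⊕b25⊕b27⊕b29⊕b31 = 0⊕0⊕1⊕0⊕1⊕1⊕0⊕1⊕1⊕1⊕0⊕0⊕1⊕1⊕1⊕1 = 0
s2: b2⊕b3⊕b6⊕b7⊕b10⊕b11⊕b14⊕b15⊕b18⊕b19⊕b22⊕b23⊕b26⊕b27⊕b30⊕b31 = 0⊕0⊕0⊕0⊕0⊕1⊕1⊕1⊕0⊕1⊕1⊕0⊕1⊕1⊕0⊕1 = 0
s4: b4⊕b5⊕b6⊕b7⊕b12⊕b13⊕b14⊕b15⊕b20⊕b21⊕b22⊕b23⊕b28⊕b29⊕b30⊕b31 = 0⊕1⊕0⊕0⊕1⊕0⊕1⊕1⊕1⊕0⊕1⊕0⊕1⊕1⊕0⊕1 = 1
s8: b8⊕b9⊕b10⊕b11⊕b12⊕b13⊕b14⊕b15⊕b24⊕b25⊕b26⊕b27⊕b28⊕b29⊕b30⊕b31 = 0⊕1⊕0⊕1⊕1⊕0⊕1⊕1⊕1⊕1⊕1⊕1⊕1⊕1⊕0⊕1 = 0
s16: b16⊕b17⊕b18⊕b19⊕b20⊕b21⊕b22⊕b23⊕b24⊕b25⊕b26⊕b27⊕b28⊕b29⊕b30⊕b31 = 1⊕1⊕0⊕1⊕1⊕0⊕1⊕0⊕1⊕1⊕1⊕1⊕1⊕1⊕0⊕1 = 0
Syndrome (s16...s1) = 00100 → position 4.
Overall parity (XOR of all 32 bits, including p0): 0⊕0⊕0⊕0⊕0⊕1⊕0⊕0⊕0⊕1⊕0⊕1⊕1⊕0⊕1⊕1⊕1⊕1⊕0⊕1⊕1⊕0⊕1⊕0⊕1⊕1⊕1⊕1⊕1⊕1⊕0⊕1 = 0
Overall=0, syndrome position=4 → double-bit error detected (uncorrectable).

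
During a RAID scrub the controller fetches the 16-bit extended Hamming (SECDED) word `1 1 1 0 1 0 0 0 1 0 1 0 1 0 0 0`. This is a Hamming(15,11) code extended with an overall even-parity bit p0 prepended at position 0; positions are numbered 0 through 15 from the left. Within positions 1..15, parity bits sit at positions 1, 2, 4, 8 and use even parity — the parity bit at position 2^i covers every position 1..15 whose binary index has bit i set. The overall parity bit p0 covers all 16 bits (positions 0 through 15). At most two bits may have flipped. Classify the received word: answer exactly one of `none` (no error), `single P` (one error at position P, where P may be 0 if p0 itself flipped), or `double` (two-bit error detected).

s1: b1⊕b3⊕b5⊕b7⊕b9⊕b11⊕b13⊕b15 = 1⊕0⊕0⊕0⊕0⊕0⊕0⊕0 = 1
s2: b2⊕b3⊕b6⊕b7⊕b10⊕b11⊕b14⊕b15 = 1⊕0⊕0⊕0⊕1⊕0⊕0⊕0 = 0
s4: b4⊕b5⊕b6⊕b7⊕b12⊕b13⊕b14⊕b15 = 1⊕0⊕0⊕0⊕1⊕0⊕0⊕0 = 0
s8: b8⊕b9⊕b10⊕b11⊕b12⊕b13⊕b14⊕b15 = 1⊕0⊕1⊕0⊕1⊕0⊕0⊕0 = 1
Syndrome (s8...s1) = 1001 → position 9.
Overall parity (XOR of all 16 bits, including p0): 1⊕1⊕1⊕0⊕1⊕0⊕0⊕0⊕1⊕0⊕1⊕0⊕1⊕0⊕0⊕0 = 1
Overall=1, syndrome position=9 → single-bit error at position 9.

single 9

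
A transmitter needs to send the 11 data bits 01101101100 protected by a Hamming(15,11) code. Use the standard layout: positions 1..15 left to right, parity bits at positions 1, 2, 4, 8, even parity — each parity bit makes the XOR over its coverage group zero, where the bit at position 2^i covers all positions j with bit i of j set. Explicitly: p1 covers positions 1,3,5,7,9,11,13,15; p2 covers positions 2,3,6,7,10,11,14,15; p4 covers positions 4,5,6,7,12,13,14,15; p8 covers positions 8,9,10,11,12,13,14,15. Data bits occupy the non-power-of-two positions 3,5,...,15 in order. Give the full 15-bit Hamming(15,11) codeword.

Place data bits at non-power-of-two positions: b3=0, b5=1, b6=1, b7=0, b9=1, b10=1, b11=0, b12=1, b13=1, b14=0, b15=0.
p1 = XOR of data positions {3,5,7,9,11,13,15} = 0⊕1⊕0⊕1⊕0⊕1⊕0 = 1
p2 = XOR of data positions {3,6,7,10,11,14,15} = 0⊕1⊕0⊕1⊕0⊕0⊕0 = 0
p4 = XOR of data positions {5,6,7,12,13,14,15} = 1⊕1⊕0⊕1⊕1⊕0⊕0 = 0
p8 = XOR of data positions {9,10,11,12,13,14,15} = 1⊕1⊕0⊕1⊕1⊕0⊕0 = 0
Codeword b1..b15 = 100011001101100

100011001101100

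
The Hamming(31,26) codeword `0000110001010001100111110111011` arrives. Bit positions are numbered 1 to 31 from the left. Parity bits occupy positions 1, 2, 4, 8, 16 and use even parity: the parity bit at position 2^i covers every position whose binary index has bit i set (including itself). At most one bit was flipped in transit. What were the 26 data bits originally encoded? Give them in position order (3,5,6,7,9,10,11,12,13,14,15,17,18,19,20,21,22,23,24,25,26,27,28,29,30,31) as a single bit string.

s1: b1⊕b3⊕b5⊕b7⊕b9⊕b11⊕b13⊕b15⊕b17⊕b19⊕b21⊕b23⊕b25⊕b27⊕b29⊕b31 = 0⊕0⊕1⊕0⊕0⊕0⊕0⊕0⊕1⊕0⊕1⊕1⊕0⊕1⊕0⊕1 = 0
s2: b2⊕b3⊕b6⊕b7⊕b10⊕b11⊕b14⊕b15⊕b18⊕b19⊕b22⊕b23⊕b26⊕b27⊕b30⊕b31 = 0⊕0⊕1⊕0⊕1⊕0⊕0⊕0⊕0⊕0⊕1⊕1⊕1⊕1⊕1⊕1 = 0
s4: b4⊕b5⊕b6⊕b7⊕b12⊕b13⊕b14⊕b15⊕b20⊕b21⊕b22⊕b23⊕b28⊕b29⊕b30⊕b31 = 0⊕1⊕1⊕0⊕1⊕0⊕0⊕0⊕1⊕1⊕1⊕1⊕1⊕0⊕1⊕1 = 0
s8: b8⊕b9⊕b10⊕b11⊕b12⊕b13⊕b14⊕b15⊕b24⊕b25⊕b26⊕b27⊕b28⊕b29⊕b30⊕b31 = 0⊕0⊕1⊕0⊕1⊕0⊕0⊕0⊕1⊕0⊕1⊕1⊕1⊕0⊕1⊕1 = 0
s16: b16⊕b17⊕b18⊕b19⊕b20⊕b21⊕b22⊕b23⊕b24⊕b25⊕b26⊕b27⊕b28⊕b29⊕b30⊕b31 = 1⊕1⊕0⊕0⊕1⊕1⊕1⊕1⊕1⊕0⊕1⊕1⊕1⊕0⊕1⊕1 = 0
Syndrome (s16...s1) = 00000 → position 0 (no error).
No correction needed.
Data bits at positions 3,5,6,7,9,10,11,12,13,14,15,17,18,19,20,21,22,23,24,25,26,27,28,29,30,31: 01100101000100111110111011

01100101000100111110111011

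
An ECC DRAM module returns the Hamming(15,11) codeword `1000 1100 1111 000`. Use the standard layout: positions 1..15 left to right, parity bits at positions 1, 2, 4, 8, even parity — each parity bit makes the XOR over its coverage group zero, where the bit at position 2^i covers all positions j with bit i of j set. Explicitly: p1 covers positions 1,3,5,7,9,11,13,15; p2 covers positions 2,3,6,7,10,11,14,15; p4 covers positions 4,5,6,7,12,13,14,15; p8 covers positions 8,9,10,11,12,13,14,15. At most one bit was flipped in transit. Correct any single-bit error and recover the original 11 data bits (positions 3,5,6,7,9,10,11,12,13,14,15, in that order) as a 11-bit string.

s1: b1⊕b3⊕b5⊕b7⊕b9⊕b11⊕b13⊕b15 = 1⊕0⊕1⊕0⊕1⊕1⊕0⊕0 = 0
s2: b2⊕b3⊕b6⊕b7⊕b10⊕b11⊕b14⊕b15 = 0⊕0⊕1⊕0⊕1⊕1⊕0⊕0 = 1
s4: b4⊕b5⊕b6⊕b7⊕b12⊕b13⊕b14⊕b15 = 0⊕1⊕1⊕0⊕1⊕0⊕0⊕0 = 1
s8: b8⊕b9⊕b10⊕b11⊕b12⊕b13⊕b14⊕b15 = 0⊕1⊕1⊕1⊕1⊕0⊕0⊕0 = 0
Syndrome (s8...s1) = 0110 → position 6.
Flip bit 6: corrected codeword = 100010001111000
Data bits at positions 3,5,6,7,9,10,11,12,13,14,15: 01001111000

01001111000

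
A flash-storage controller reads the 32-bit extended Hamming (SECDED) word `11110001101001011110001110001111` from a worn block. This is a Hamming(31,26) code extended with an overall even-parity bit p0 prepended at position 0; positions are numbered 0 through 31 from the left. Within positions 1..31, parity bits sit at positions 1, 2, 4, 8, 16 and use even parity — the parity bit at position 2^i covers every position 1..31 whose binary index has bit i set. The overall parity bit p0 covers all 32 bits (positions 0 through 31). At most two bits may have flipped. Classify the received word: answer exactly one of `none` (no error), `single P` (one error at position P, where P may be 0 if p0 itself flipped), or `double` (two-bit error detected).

single 13

s1: b1⊕b3⊕b5⊕b7⊕b9⊕b11⊕b13⊕b15⊕b17⊕b19⊕b21⊕b23⊕b25⊕b27⊕b29⊕b31 = 1⊕1⊕0⊕1⊕0⊕0⊕1⊕1⊕1⊕0⊕0⊕1⊕0⊕0⊕1⊕1 = 1
s2: b2⊕b3⊕b6⊕b7⊕b10⊕b11⊕b14⊕b15⊕b18⊕b19⊕b22⊕b23⊕b26⊕b27⊕b30⊕b31 = 1⊕1⊕0⊕1⊕1⊕0⊕0⊕1⊕1⊕0⊕1⊕1⊕0⊕0⊕1⊕1 = 0
s4: b4⊕b5⊕b6⊕b7⊕b12⊕b13⊕b14⊕b15⊕b20⊕b21⊕b22⊕b23⊕b28⊕b29⊕b30⊕b31 = 0⊕0⊕0⊕1⊕0⊕1⊕0⊕1⊕0⊕0⊕1⊕1⊕1⊕1⊕1⊕1 = 1
s8: b8⊕b9⊕b10⊕b11⊕b12⊕b13⊕b14⊕b15⊕b24⊕b25⊕b26⊕b27⊕b28⊕b29⊕b30⊕b31 = 1⊕0⊕1⊕0⊕0⊕1⊕0⊕1⊕1⊕0⊕0⊕0⊕1⊕1⊕1⊕1 = 1
s16: b16⊕b17⊕b18⊕b19⊕b20⊕b21⊕b22⊕b23⊕b24⊕b25⊕b26⊕b27⊕b28⊕b29⊕b30⊕b31 = 1⊕1⊕1⊕0⊕0⊕0⊕1⊕1⊕1⊕0⊕0⊕0⊕1⊕1⊕1⊕1 = 0
Syndrome (s16...s1) = 01101 → position 13.
Overall parity (XOR of all 32 bits, including p0): 1⊕1⊕1⊕1⊕0⊕0⊕0⊕1⊕1⊕0⊕1⊕0⊕0⊕1⊕0⊕1⊕1⊕1⊕1⊕0⊕0⊕0⊕1⊕1⊕1⊕0⊕0⊕0⊕1⊕1⊕1⊕1 = 1
Overall=1, syndrome position=13 → single-bit error at position 13.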